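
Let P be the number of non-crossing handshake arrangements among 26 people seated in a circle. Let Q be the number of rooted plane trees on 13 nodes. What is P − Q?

With 26 = 2·13 people, non-crossing handshake pairings are non-crossing perfect matchings on a circle, counted by C_13. So P = C_13 = 742900.
Rooted ordered (plane) trees on m nodes have m−1 edges and are counted by C_{m−1}; m = 13 gives C_12. So Q = C_12 = 208012.
P − Q = 742900 − 208012 = 534888.

534888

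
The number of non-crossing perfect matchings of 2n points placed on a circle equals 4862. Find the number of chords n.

9

Non-crossing pairings of 2n points on a circle are counted by C_n; 4862 = C_9.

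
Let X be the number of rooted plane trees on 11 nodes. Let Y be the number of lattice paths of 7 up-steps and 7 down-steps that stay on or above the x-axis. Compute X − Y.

A rooted plane tree on 11 nodes has 10 edges, and such trees are counted by C_10. So X = C_10 = 16796.
Dyck paths of semilength n (length 2n) are counted by C_n; here n = 7. So Y = C_7 = 429.
X − Y = 16796 − 429 = 16367.

16367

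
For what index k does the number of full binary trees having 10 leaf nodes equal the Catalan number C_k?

A full binary tree with L leaves has L−1 internal nodes and is counted by C_{L−1}; L = 10 gives C_9.

9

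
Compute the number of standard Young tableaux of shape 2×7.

By the hook-length formula (or a Dyck-path bijection), SYT of shape 2×7 number C_7.
C_7 = C(14,7)/8 = 3432/8 = 429.

429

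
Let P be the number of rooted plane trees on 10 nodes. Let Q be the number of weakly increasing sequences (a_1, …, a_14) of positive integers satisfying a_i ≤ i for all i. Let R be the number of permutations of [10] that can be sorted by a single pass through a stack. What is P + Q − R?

2662506

Rooted ordered (plane) trees on m nodes have m−1 edges and are counted by C_{m−1}; m = 10 gives C_9. So P = C_9 = 4862.
Weakly increasing sequences with a_i ≤ i biject with Dyck paths of semilength 14, so there are C_14. So Q = C_14 = 2674440.
By Knuth's characterisation, the stack-sortable permutations of length 10 are the 231-avoiders, numbering C_10. So R = C_10 = 16796.
P + Q − R = 4862 + 2674440 − 16796 = 2662506.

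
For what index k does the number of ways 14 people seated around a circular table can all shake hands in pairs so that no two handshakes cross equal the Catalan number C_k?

7

With 14 = 2·7 people, non-crossing handshake pairings are non-crossing perfect matchings on a circle, counted by C_7.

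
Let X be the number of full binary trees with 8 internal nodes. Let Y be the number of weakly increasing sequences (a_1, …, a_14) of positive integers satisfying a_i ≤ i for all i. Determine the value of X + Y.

The number of full binary trees on 8 internal nodes is the Catalan number C_8. So X = C_8 = 1430.
Weakly increasing sequences with a_i ≤ i biject with Dyck paths of semilength 14, so there are C_14. So Y = C_14 = 2674440.
X + Y = 1430 + 2674440 = 2675870.

2675870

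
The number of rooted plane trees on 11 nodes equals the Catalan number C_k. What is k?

10

Rooted ordered (plane) trees on m nodes have m−1 edges and are counted by C_{m−1}; m = 11 gives C_10.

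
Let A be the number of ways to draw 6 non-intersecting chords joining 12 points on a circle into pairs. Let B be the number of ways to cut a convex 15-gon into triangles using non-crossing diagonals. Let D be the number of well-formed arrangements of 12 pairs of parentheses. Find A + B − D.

535020

Pairing 12 circle points by 6 non-crossing chords gives C_6 matchings. So A = C_6 = 132.
A convex 15-gon is triangulated into 13 triangles, and the number of such triangulations is the Catalan number C_{15−2} = C_13. So B = C_13 = 742900.
With 12 pairs the number of balanced bracket strings is the Catalan number C_12. So D = C_12 = 208012.
A + B − D = 132 + 742900 − 208012 = 535020.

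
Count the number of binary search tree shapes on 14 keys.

Binary trees (left/right distinguished) on n nodes are counted by C_n; here n = 14.
C_14 = 2674440.

2674440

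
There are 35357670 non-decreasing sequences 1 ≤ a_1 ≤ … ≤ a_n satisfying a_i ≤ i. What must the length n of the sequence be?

Such sub-staircase sequences of length n are counted by C_n, and C_16 = 35357670.

16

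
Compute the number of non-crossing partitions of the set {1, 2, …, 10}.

16796

Non-crossing partitions of an n-element set are counted by C_n; here n = 10.
C_10 = C_9 · 2(2·9+1)/(9+2) = 4862 · 38/11 = 16796.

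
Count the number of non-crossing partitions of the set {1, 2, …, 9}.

4862

The non-crossing partitions of [9] form a lattice of size C_9.
C_9 = C(18,9)/10 = 48620/10 = 4862.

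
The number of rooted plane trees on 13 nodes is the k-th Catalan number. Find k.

Rooted ordered (plane) trees on m nodes have m−1 edges and are counted by C_{m−1}; m = 13 gives C_12.

12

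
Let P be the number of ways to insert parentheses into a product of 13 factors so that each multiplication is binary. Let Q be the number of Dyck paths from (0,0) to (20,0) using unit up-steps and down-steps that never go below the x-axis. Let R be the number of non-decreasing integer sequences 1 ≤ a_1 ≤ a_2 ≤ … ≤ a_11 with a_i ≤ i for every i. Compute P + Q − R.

Ways to associate a product of 13 factors correspond to binary trees on 13 leaves, so the count is C_12. So P = C_12 = 208012.
Dyck paths of semilength n (length 2n) are counted by C_n; here n = 10. So Q = C_10 = 16796.
Such sub-staircase sequences of length n are counted by C_n; here n = 11. So R = C_11 = 58786.
P + Q − R = 208012 + 16796 − 58786 = 166022.

166022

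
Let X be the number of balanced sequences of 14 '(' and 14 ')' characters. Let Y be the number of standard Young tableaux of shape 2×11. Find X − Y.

With 14 pairs the number of balanced bracket strings is the Catalan number C_14. So X = C_14 = 2674440.
By the hook-length formula (or a Dyck-path bijection), SYT of shape 2×11 number C_11. So Y = C_11 = 58786.
X − Y = 2674440 − 58786 = 2615654.

2615654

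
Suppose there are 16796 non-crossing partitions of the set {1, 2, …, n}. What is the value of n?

Non-crossing partitions of [n] are counted by C_n. The Catalan number equal to 16796 is C_10.

10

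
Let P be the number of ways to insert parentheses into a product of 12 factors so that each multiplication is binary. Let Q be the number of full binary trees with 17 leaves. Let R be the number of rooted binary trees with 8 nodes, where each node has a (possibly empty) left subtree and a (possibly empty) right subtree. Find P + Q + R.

Parenthesizations of m factors correspond to full binary trees with m leaves, counted by C_{m−1}; m = 12 gives C_11. So P = C_11 = 58786.
A full binary tree with L leaves has L−1 internal nodes and is counted by C_{L−1}; L = 17 gives C_16. So Q = C_16 = 35357670.
Binary trees (left/right distinguished) on n nodes are counted by C_n; here n = 8. So R = C_8 = 1430.
P + Q + R = 58786 + 35357670 + 1430 = 35417886.

35417886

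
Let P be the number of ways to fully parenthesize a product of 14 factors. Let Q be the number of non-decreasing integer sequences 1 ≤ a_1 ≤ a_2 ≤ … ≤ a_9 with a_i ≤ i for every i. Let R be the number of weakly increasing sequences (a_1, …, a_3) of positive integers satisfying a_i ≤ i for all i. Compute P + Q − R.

747757

Ways to associate a product of 14 factors correspond to binary trees on 14 leaves, so the count is C_13. So P = C_13 = 742900.
Such sub-staircase sequences of length n are counted by C_n; here n = 9. So Q = C_9 = 4862.
Such sub-staircase sequences of length n are counted by C_n; here n = 3. So R = C_3 = 5.
P + Q − R = 742900 + 4862 − 5 = 747757.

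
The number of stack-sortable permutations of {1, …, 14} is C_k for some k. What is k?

14

By Knuth's characterisation, the stack-sortable permutations of length 14 are the 231-avoiders, numbering C_14.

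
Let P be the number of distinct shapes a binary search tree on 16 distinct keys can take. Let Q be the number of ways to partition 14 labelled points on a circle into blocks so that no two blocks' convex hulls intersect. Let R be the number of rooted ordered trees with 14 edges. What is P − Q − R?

30008790

There are C_n binary search tree shapes on n keys; with n = 16 that is C_16. So P = C_16 = 35357670.
Non-crossing partitions of an n-element set are counted by C_n; here n = 14. So Q = C_14 = 2674440.
Rooted ordered trees with n edges are counted by C_n; here n = 14. So R = C_14 = 2674440.
P − Q − R = 35357670 − 2674440 − 2674440 = 30008790.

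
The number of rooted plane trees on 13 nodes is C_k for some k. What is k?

Rooted ordered (plane) trees on m nodes have m−1 edges and are counted by C_{m−1}; m = 13 gives C_12.

12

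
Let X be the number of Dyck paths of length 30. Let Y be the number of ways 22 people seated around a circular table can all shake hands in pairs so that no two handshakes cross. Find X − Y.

Dyck paths of semilength n (length 2n) are counted by C_n; here n = 15. So X = C_15 = 9694845.
Non-crossing handshake pairings of 2n people are counted by C_n; 22 people gives n = 11. So Y = C_11 = 58786.
X − Y = 9694845 − 58786 = 9636059.

9636059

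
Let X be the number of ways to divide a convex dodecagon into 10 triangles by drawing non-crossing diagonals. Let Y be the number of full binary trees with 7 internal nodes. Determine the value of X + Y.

17225

A convex 12-gon is triangulated into 10 triangles, and the number of such triangulations is the Catalan number C_{12−2} = C_10. So X = C_10 = 16796.
The number of full binary trees on 7 internal nodes is the Catalan number C_7. So Y = C_7 = 429.
X + Y = 16796 + 429 = 17225.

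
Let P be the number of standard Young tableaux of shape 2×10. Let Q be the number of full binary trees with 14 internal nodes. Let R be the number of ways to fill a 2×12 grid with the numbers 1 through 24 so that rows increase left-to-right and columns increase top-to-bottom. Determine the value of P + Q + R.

2899248

By the hook-length formula (or a Dyck-path bijection), SYT of shape 2×10 number C_10. So P = C_10 = 16796.
The number of full binary trees on 14 internal nodes is the Catalan number C_14. So Q = C_14 = 2674440.
Standard Young tableaux of shape 2×n are counted by C_n; here n = 12. So R = C_12 = 208012.
P + Q + R = 16796 + 2674440 + 208012 = 2899248.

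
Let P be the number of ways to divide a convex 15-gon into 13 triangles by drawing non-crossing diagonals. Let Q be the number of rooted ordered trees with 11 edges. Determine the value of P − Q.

A convex 15-gon is triangulated into 13 triangles, and the number of such triangulations is the Catalan number C_{15−2} = C_13. So P = C_13 = 742900.
A rooted plane tree with 11 edges has 12 nodes, and the count is C_11. So Q = C_11 = 58786.
P − Q = 742900 − 58786 = 684114.

684114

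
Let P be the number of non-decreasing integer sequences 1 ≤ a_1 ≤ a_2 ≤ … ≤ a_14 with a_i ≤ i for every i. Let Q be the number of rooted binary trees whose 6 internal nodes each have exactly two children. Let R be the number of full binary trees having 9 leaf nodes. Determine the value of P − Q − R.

2672878

Such sub-staircase sequences of length n are counted by C_n; here n = 14. So P = C_14 = 2674440.
The number of full binary trees on 6 internal nodes is the Catalan number C_6. So Q = C_6 = 132.
A full binary tree with L leaves has L−1 internal nodes and is counted by C_{L−1}; L = 9 gives C_8. So R = C_8 = 1430.
P − Q − R = 2674440 − 132 − 1430 = 2672878.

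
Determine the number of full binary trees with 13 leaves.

208012

A full binary tree with L leaves has L−1 internal nodes and is counted by C_{L−1}; L = 13 gives C_12.
C_12 = C_11 · 2(2·11+1)/(11+2) = 58786 · 46/13 = 208012.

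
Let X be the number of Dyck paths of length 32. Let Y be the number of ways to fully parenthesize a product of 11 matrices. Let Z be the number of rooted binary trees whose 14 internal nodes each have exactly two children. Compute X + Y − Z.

A Dyck path with 16 up-steps and 16 down-steps has semilength 16, so there are C_16 of them. So X = C_16 = 35357670.
Bracketing 11 factors into binary products is counted by C_{11−1} = C_10. So Y = C_10 = 16796.
The number of full binary trees on 14 internal nodes is the Catalan number C_14. So Z = C_14 = 2674440.
X + Y − Z = 35357670 + 16796 − 2674440 = 32700026.

32700026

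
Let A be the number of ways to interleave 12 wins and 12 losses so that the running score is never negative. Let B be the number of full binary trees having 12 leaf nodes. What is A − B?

Reading a vote for the leader as '(' and for the other as ')' turns such a sequence into a balanced string of 12 pairs, so the count is C_12. So A = C_12 = 208012.
A full binary tree with L leaves has L−1 internal nodes and is counted by C_{L−1}; L = 12 gives C_11. So B = C_11 = 58786.
A − B = 208012 − 58786 = 149226.

149226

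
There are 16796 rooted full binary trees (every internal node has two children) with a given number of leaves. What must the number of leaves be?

11

Full binary trees with L leaves are counted by C_{L−1}, and C_10 = 16796.
So the index is 10, and the number of leaves is 10 + 1 = 11.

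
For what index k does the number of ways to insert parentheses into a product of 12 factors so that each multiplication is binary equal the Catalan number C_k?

Parenthesizations of m factors correspond to full binary trees with m leaves, counted by C_{m−1}; m = 12 gives C_11.

11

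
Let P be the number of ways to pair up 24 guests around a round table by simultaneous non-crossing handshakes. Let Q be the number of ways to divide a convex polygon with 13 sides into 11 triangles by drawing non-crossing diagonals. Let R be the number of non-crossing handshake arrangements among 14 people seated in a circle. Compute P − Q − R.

148797

Non-crossing handshake pairings of 2n people are counted by C_n; 24 people gives n = 12. So P = C_12 = 208012.
A convex 13-gon is triangulated into 11 triangles, and the number of such triangulations is the Catalan number C_{13−2} = C_11. So Q = C_11 = 58786.
Non-crossing handshake pairings of 2n people are counted by C_n; 14 people gives n = 7. So R = C_7 = 429.
P − Q − R = 208012 − 58786 − 429 = 148797.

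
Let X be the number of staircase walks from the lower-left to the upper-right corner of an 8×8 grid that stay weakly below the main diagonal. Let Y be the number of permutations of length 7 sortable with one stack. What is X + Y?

Monotone paths in an n×n grid that stay weakly below the diagonal are counted by C_n; here n = 8. So X = C_8 = 1430.
Stack-sortable permutations are exactly the 231-avoiding ones, counted by C_n; here n = 7. So Y = C_7 = 429.
X + Y = 1430 + 429 = 1859.

1859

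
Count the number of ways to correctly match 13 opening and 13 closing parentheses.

Balanced strings of n pairs of brackets are counted by C_n; here n = 13.
C_13 = C(26,13)/14 = 10400600/14 = 742900.

742900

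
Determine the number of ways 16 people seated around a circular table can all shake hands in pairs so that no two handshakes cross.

With 16 = 2·8 people, non-crossing handshake pairings are non-crossing perfect matchings on a circle, counted by C_8.
C_8 = C(16,8)/9 = 12870/9 = 1430.

1430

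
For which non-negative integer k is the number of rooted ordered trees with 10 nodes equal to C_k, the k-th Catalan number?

9

A rooted plane tree on 10 nodes has 9 edges, and such trees are counted by C_9.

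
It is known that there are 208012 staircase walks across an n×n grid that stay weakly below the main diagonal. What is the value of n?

12

Such diagonal-avoiding paths in an n×n grid are counted by C_n; 208012 = C_12.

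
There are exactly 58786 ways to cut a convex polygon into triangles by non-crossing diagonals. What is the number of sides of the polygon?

13

Triangulations of a convex m-gon are counted by C_{m−2}, and C_11 = 58786.
So m − 2 = 11, giving m = 13 sides.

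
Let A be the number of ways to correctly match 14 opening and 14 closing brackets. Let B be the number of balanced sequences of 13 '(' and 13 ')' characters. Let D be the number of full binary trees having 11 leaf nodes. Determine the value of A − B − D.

With 14 pairs the number of balanced bracket strings is the Catalan number C_14. So A = C_14 = 2674440.
A balanced arrangement of 13 bracket pairs is a Dyck word of semilength 13, so the count is C_13. So B = C_13 = 742900.
A full binary tree with L leaves has L−1 internal nodes and is counted by C_{L−1}; L = 11 gives C_10. So D = C_10 = 16796.
A − B − D = 2674440 − 742900 − 16796 = 1914744.

1914744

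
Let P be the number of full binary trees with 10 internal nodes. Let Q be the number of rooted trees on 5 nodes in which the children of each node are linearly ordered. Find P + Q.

Full binary trees with n internal nodes are counted by C_n; here n = 10. So P = C_10 = 16796.
A rooted plane tree on 5 nodes has 4 edges, and such trees are counted by C_4. So Q = C_4 = 14.
P + Q = 16796 + 14 = 16810.

16810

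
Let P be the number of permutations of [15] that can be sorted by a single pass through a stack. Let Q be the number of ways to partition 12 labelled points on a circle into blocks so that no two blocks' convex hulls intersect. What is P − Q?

9486833

Stack-sortable permutations are exactly the 231-avoiding ones, counted by C_n; here n = 15. So P = C_15 = 9694845.
Non-crossing partitions of an n-element set are counted by C_n; here n = 12. So Q = C_12 = 208012.
P − Q = 9694845 − 208012 = 9486833.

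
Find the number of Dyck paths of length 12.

132

Dyck paths of semilength n (length 2n) are counted by C_n; here n = 6.
C_6 = C(12,6)/7 = 924/7 = 132.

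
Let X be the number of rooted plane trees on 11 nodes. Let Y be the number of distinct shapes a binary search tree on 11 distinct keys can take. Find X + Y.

75582

A rooted plane tree on 11 nodes has 10 edges, and such trees are counted by C_10. So X = C_10 = 16796.
Rooted binary trees with 11 nodes (each child slot possibly empty) number C_11. So Y = C_11 = 58786.
X + Y = 16796 + 58786 = 75582.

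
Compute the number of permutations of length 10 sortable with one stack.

16796

By Knuth's characterisation, the stack-sortable permutations of length 10 are the 231-avoiders, numbering C_10.
C_10 = C(20,10)/11 = 184756/11 = 16796.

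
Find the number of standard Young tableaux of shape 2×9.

4862

Standard Young tableaux of shape 2×n are counted by C_n; here n = 9.
C_9 = 4862.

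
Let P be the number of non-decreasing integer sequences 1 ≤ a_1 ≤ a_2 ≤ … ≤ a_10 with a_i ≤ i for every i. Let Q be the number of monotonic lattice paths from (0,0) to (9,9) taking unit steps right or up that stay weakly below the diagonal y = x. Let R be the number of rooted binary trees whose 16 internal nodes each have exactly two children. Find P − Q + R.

35369604

Weakly increasing sequences with a_i ≤ i biject with Dyck paths of semilength 10, so there are C_10. So P = C_10 = 16796.
Monotone paths in an n×n grid that stay weakly below the diagonal are counted by C_n; here n = 9. So Q = C_9 = 4862.
The number of full binary trees on 16 internal nodes is the Catalan number C_16. So R = C_16 = 35357670.
P − Q + R = 16796 − 4862 + 35357670 = 35369604.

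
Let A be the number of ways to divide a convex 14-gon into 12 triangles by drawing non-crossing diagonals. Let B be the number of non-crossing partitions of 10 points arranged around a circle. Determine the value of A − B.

191216

The number of triangulations of a 14-gon is the Catalan number C_12 (index = sides − 2). So A = C_12 = 208012.
The non-crossing partitions of [10] form a lattice of size C_10. So B = C_10 = 16796.
A − B = 208012 − 16796 = 191216.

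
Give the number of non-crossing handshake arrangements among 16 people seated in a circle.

1430

With 16 = 2·8 people, non-crossing handshake pairings are non-crossing perfect matchings on a circle, counted by C_8.
C_8 = C(16,8)/9 = 12870/9 = 1430.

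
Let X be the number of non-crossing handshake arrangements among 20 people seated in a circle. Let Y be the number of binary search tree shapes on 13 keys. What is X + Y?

759696

Non-crossing handshake pairings of 2n people are counted by C_n; 20 people gives n = 10. So X = C_10 = 16796.
Binary trees (left/right distinguished) on n nodes are counted by C_n; here n = 13. So Y = C_13 = 742900.
X + Y = 16796 + 742900 = 759696.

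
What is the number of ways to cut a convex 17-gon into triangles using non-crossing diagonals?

Triangulations of a convex m-gon are counted by C_{m−2}; with m = 17 this is C_15.
C_15 = C(30,15)/16 = 155117520/16 = 9694845.

9694845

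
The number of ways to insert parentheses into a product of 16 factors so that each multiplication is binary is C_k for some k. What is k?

15

Ways to associate a product of 16 factors correspond to binary trees on 16 leaves, so the count is C_15.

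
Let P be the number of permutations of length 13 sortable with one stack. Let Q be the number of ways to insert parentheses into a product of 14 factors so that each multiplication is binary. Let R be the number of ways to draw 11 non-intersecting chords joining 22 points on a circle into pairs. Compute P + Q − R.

1427014

Stack-sortable permutations are exactly the 231-avoiding ones, counted by C_n; here n = 13. So P = C_13 = 742900.
Bracketing 14 factors into binary products is counted by C_{14−1} = C_13. So Q = C_13 = 742900.
Pairing 22 circle points by 11 non-crossing chords gives C_11 matchings. So R = C_11 = 58786.
P + Q − R = 742900 + 742900 − 58786 = 1427014.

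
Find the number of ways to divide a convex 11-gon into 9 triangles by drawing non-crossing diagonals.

Triangulations of a convex m-gon are counted by C_{m−2}; with m = 11 this is C_9.
C_9 = C_8 · 2(2·8+1)/(8+2) = 1430 · 34/10 = 4862.

4862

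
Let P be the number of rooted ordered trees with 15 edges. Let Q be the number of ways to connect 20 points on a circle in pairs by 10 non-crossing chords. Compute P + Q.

9711641

A rooted plane tree with 15 edges has 16 nodes, and the count is C_15. So P = C_15 = 9694845.
Non-crossing perfect matchings of 2n points on a circle are counted by C_n; with 20 points, n = 10. So Q = C_10 = 16796.
P + Q = 9694845 + 16796 = 9711641.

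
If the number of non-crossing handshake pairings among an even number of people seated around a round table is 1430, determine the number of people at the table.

16

Non-crossing handshake pairings of 2n people are counted by C_n, and C_8 = 1430.
So n = 8, and there are 2n = 16 people.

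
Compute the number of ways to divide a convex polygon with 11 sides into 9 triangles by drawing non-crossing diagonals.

A convex 11-gon is triangulated into 9 triangles, and the number of such triangulations is the Catalan number C_{11−2} = C_9.
C_9 = C(18,9)/10 = 48620/10 = 4862.

4862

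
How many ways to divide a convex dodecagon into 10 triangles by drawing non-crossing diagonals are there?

The number of triangulations of a 12-gon is the Catalan number C_10 (index = sides − 2).
C_10 = C(20,10)/11 = 184756/11 = 16796.

16796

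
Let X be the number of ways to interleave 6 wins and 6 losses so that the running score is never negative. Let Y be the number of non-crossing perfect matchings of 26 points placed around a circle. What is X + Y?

743032

Reading a vote for the leader as '(' and for the other as ')' turns such a sequence into a balanced string of 6 pairs, so the count is C_6. So X = C_6 = 132.
Non-crossing perfect matchings of 2n points on a circle are counted by C_n; with 26 points, n = 13. So Y = C_13 = 742900.
X + Y = 132 + 742900 = 743032.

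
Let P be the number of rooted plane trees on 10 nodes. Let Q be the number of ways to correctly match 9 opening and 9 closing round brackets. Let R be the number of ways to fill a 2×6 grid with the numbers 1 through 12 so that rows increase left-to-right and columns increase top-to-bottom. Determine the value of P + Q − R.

9592

Rooted ordered (plane) trees on m nodes have m−1 edges and are counted by C_{m−1}; m = 10 gives C_9. So P = C_9 = 4862.
A balanced arrangement of 9 bracket pairs is a Dyck word of semilength 9, so the count is C_9. So Q = C_9 = 4862.
By the hook-length formula (or a Dyck-path bijection), SYT of shape 2×6 number C_6. So R = C_6 = 132.
P + Q − R = 4862 + 4862 − 132 = 9592.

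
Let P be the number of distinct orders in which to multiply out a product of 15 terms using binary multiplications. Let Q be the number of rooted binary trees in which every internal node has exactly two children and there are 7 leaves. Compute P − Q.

2674308

Parenthesizations of m factors correspond to full binary trees with m leaves, counted by C_{m−1}; m = 15 gives C_14. So P = C_14 = 2674440.
Full binary trees with 7 leaves have 7−1 = 6 internal nodes, so there are C_6 of them. So Q = C_6 = 132.
P − Q = 2674440 − 132 = 2674308.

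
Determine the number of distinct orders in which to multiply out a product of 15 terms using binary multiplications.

Parenthesizations of m factors correspond to full binary trees with m leaves, counted by C_{m−1}; m = 15 gives C_14.
C_14 = 2674440.

2674440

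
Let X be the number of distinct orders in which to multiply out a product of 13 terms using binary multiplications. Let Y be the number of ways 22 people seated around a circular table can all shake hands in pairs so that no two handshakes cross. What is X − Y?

149226

Parenthesizations of m factors correspond to full binary trees with m leaves, counted by C_{m−1}; m = 13 gives C_12. So X = C_12 = 208012.
With 22 = 2·11 people, non-crossing handshake pairings are non-crossing perfect matchings on a circle, counted by C_11. So Y = C_11 = 58786.
X − Y = 208012 − 58786 = 149226.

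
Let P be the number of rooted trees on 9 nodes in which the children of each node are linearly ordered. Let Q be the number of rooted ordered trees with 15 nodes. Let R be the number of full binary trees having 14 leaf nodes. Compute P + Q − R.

A rooted plane tree on 9 nodes has 8 edges, and such trees are counted by C_8. So P = C_8 = 1430.
A rooted plane tree on 15 nodes has 14 edges, and such trees are counted by C_14. So Q = C_14 = 2674440.
A full binary tree with L leaves has L−1 internal nodes and is counted by C_{L−1}; L = 14 gives C_13. So R = C_13 = 742900.
P + Q − R = 1430 + 2674440 − 742900 = 1932970.

1932970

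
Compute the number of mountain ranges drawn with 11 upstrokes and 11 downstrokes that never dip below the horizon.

58786

Paths of 11 up- and 11 down-steps that never dip below the axis are Dyck paths; their count is C_11.
C_11 = 58786.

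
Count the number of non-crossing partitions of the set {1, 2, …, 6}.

132

Non-crossing partitions of an n-element set are counted by C_n; here n = 6.
C_6 = 132.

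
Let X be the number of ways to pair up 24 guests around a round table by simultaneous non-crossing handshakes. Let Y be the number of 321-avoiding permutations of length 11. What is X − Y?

149226

Non-crossing handshake pairings of 2n people are counted by C_n; 24 people gives n = 12. So X = C_12 = 208012.
Permutations of [n] avoiding any single length-3 pattern are counted by C_n; here n = 11. So Y = C_11 = 58786.
X − Y = 208012 − 58786 = 149226.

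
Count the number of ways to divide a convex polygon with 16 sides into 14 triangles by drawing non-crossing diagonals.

2674440

Triangulations of a convex m-gon are counted by C_{m−2}; with m = 16 this is C_14.
C_14 = C_13 · 2(2·13+1)/(13+2) = 742900 · 54/15 = 2674440.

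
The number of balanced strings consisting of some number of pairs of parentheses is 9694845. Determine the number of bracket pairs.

15

Balanced strings of n bracket-pairs are counted by C_n, and C_15 = 9694845.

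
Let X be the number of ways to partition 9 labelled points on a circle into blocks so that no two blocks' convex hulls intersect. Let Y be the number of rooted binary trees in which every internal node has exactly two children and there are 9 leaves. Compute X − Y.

3432

The non-crossing partitions of [9] form a lattice of size C_9. So X = C_9 = 4862.
Full binary trees with 9 leaves have 9−1 = 8 internal nodes, so there are C_8 of them. So Y = C_8 = 1430.
X − Y = 4862 − 1430 = 3432.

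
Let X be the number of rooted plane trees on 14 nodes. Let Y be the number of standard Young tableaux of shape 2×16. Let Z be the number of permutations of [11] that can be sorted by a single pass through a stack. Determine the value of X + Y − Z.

36041784

Rooted ordered (plane) trees on m nodes have m−1 edges and are counted by C_{m−1}; m = 14 gives C_13. So X = C_13 = 742900.
Standard Young tableaux of shape 2×n are counted by C_n; here n = 16. So Y = C_16 = 35357670.
By Knuth's characterisation, the stack-sortable permutations of length 11 are the 231-avoiders, numbering C_11. So Z = C_11 = 58786.
X + Y − Z = 742900 + 35357670 − 58786 = 36041784.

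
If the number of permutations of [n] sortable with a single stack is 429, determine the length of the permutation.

7

Stack-sortable permutations of [n] are counted by C_n. Since C_7 = 429, the index is 7.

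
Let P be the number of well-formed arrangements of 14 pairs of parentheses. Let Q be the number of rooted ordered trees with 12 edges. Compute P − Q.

With 14 pairs the number of balanced bracket strings is the Catalan number C_14. So P = C_14 = 2674440.
A rooted plane tree with 12 edges has 13 nodes, and the count is C_12. So Q = C_12 = 208012.
P − Q = 2674440 − 208012 = 2466428.

2466428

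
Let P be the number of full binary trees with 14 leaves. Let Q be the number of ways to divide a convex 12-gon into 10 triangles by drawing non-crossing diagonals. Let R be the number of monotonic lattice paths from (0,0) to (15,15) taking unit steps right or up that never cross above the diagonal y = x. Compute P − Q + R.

A full binary tree with L leaves has L−1 internal nodes and is counted by C_{L−1}; L = 14 gives C_13. So P = C_13 = 742900.
A convex 12-gon is triangulated into 10 triangles, and the number of such triangulations is the Catalan number C_{12−2} = C_10. So Q = C_10 = 16796.
Monotone paths in an n×n grid that stay weakly below the diagonal are counted by C_n; here n = 15. So R = C_15 = 9694845.
P − Q + R = 742900 − 16796 + 9694845 = 10420949.

10420949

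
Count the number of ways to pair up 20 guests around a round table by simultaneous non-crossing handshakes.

Non-crossing handshake pairings of 2n people are counted by C_n; 20 people gives n = 10.
C_10 = C(20,10)/11 = 184756/11 = 16796.

16796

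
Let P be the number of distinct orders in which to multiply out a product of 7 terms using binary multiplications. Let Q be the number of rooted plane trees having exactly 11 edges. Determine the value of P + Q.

Parenthesizations of m factors correspond to full binary trees with m leaves, counted by C_{m−1}; m = 7 gives C_6. So P = C_6 = 132.
A rooted plane tree with 11 edges has 12 nodes, and the count is C_11. So Q = C_11 = 58786.
P + Q = 132 + 58786 = 58918.

58918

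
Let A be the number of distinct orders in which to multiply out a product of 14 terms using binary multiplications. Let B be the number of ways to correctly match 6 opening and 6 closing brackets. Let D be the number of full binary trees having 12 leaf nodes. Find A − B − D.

683982

Bracketing 14 factors into binary products is counted by C_{14−1} = C_13. So A = C_13 = 742900.
Balanced strings of n pairs of brackets are counted by C_n; here n = 6. So B = C_6 = 132.
A full binary tree with L leaves has L−1 internal nodes and is counted by C_{L−1}; L = 12 gives C_11. So D = C_11 = 58786.
A − B − D = 742900 − 132 − 58786 = 683982.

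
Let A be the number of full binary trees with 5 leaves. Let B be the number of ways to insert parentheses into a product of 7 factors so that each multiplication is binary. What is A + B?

A full binary tree with L leaves has L−1 internal nodes and is counted by C_{L−1}; L = 5 gives C_4. So A = C_4 = 14.
Parenthesizations of m factors correspond to full binary trees with m leaves, counted by C_{m−1}; m = 7 gives C_6. So B = C_6 = 132.
A + B = 14 + 132 = 146.

146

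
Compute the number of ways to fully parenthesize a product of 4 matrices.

5

Parenthesizations of m factors correspond to full binary trees with m leaves, counted by C_{m−1}; m = 4 gives C_3.
C_3 = C(6,3)/4 = 20/4 = 5.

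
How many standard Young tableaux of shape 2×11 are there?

58786

Standard Young tableaux of shape 2×n are counted by C_n; here n = 11.
C_11 = 58786.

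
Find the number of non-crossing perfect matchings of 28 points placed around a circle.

2674440

Pairing 28 circle points by 14 non-crossing chords gives C_14 matchings.
C_14 = 2674440.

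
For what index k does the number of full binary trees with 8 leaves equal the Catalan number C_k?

Full binary trees with 8 leaves have 8−1 = 7 internal nodes, so there are C_7 of them.

7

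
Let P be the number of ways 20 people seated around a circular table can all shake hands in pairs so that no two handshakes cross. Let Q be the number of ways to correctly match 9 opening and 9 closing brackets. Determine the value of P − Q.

11934

With 20 = 2·10 people, non-crossing handshake pairings are non-crossing perfect matchings on a circle, counted by C_10. So P = C_10 = 16796.
Balanced strings of n pairs of brackets are counted by C_n; here n = 9. So Q = C_9 = 4862.
P − Q = 16796 − 4862 = 11934.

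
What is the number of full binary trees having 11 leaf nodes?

16796

A full binary tree with L leaves has L−1 internal nodes and is counted by C_{L−1}; L = 11 gives C_10.
C_10 = C(20,10)/11 = 184756/11 = 16796.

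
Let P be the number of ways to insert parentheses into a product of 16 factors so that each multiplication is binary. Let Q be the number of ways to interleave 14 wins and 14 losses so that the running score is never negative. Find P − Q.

7020405

Bracketing 16 factors into binary products is counted by C_{16−1} = C_15. So P = C_15 = 9694845.
Reading a vote for the leader as '(' and for the other as ')' turns such a sequence into a balanced string of 14 pairs, so the count is C_14. So Q = C_14 = 2674440.
P − Q = 9694845 − 2674440 = 7020405.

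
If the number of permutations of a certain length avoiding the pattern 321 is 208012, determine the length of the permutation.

12

Permutations of [n] avoiding a fixed length-3 pattern are counted by C_n; 208012 = C_12.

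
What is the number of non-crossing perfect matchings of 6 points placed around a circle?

Pairing 6 circle points by 3 non-crossing chords gives C_3 matchings.
C_3 = C(6,3)/4 = 20/4 = 5.

5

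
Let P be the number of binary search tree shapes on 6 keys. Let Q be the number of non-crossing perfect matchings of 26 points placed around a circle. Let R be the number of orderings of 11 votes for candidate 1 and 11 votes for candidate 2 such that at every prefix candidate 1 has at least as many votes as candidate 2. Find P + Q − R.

There are C_n binary search tree shapes on n keys; with n = 6 that is C_6. So P = C_6 = 132.
Pairing 26 circle points by 13 non-crossing chords gives C_13 matchings. So Q = C_13 = 742900.
Reading a vote for the leader as '(' and for the other as ')' turns such a sequence into a balanced string of 11 pairs, so the count is C_11. So R = C_11 = 58786.
P + Q − R = 132 + 742900 − 58786 = 684246.

684246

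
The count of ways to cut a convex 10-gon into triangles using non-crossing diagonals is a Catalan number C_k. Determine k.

8

Triangulations of a convex m-gon are counted by C_{m−2}; with m = 10 this is C_8.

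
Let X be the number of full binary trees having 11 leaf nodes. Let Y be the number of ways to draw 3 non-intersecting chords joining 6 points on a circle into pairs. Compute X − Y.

16791

Full binary trees with 11 leaves have 11−1 = 10 internal nodes, so there are C_10 of them. So X = C_10 = 16796.
Pairing 6 circle points by 3 non-crossing chords gives C_3 matchings. So Y = C_3 = 5.
X − Y = 16796 − 5 = 16791.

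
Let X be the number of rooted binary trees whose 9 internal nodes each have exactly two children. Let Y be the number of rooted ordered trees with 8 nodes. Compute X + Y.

5291

The number of full binary trees on 9 internal nodes is the Catalan number C_9. So X = C_9 = 4862.
A rooted plane tree on 8 nodes has 7 edges, and such trees are counted by C_7. So Y = C_7 = 429.
X + Y = 4862 + 429 = 5291.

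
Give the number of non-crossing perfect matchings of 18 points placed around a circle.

4862

Pairing 18 circle points by 9 non-crossing chords gives C_9 matchings.
C_9 = C_8 · 2(2·8+1)/(8+2) = 1430 · 34/10 = 4862.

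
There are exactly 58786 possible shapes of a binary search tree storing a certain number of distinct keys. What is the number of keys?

11

Binary search tree shapes on n keys are counted by C_n; 58786 = C_11.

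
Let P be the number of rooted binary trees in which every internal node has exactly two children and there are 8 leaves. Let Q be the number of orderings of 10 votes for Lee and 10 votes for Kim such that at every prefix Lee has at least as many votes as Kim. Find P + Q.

A full binary tree with L leaves has L−1 internal nodes and is counted by C_{L−1}; L = 8 gives C_7. So P = C_7 = 429.
Reading a vote for the leader as '(' and for the other as ')' turns such a sequence into a balanced string of 10 pairs, so the count is C_10. So Q = C_10 = 16796.
P + Q = 429 + 16796 = 17225.

17225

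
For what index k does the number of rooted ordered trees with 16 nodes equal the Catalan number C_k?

15

Rooted ordered (plane) trees on m nodes have m−1 edges and are counted by C_{m−1}; m = 16 gives C_15.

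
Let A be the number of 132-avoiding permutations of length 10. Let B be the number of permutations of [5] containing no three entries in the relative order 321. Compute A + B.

For any fixed pattern of length 3, the pattern-avoiding permutations of [10] number C_10. So A = C_10 = 16796.
Permutations of [n] avoiding any single length-3 pattern are counted by C_n; here n = 5. So B = C_5 = 42.
A + B = 16796 + 42 = 16838.

16838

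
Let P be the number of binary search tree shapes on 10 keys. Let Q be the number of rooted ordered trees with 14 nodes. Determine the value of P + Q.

759696

Rooted binary trees with 10 nodes (each child slot possibly empty) number C_10. So P = C_10 = 16796.
Rooted ordered (plane) trees on m nodes have m−1 edges and are counted by C_{m−1}; m = 14 gives C_13. So Q = C_13 = 742900.
P + Q = 16796 + 742900 = 759696.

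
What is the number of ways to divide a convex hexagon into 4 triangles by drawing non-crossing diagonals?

14

Triangulations of a convex m-gon are counted by C_{m−2}; with m = 6 this is C_4.
C_4 = C_3 · 2(2·3+1)/(3+2) = 5 · 14/5 = 14.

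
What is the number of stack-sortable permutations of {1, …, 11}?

58786

Stack-sortable permutations are exactly the 231-avoiding ones, counted by C_n; here n = 11.
C_11 = 58786.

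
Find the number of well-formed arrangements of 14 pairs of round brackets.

2674440

With 14 pairs the number of balanced bracket strings is the Catalan number C_14.
C_14 = C(28,14)/15 = 40116600/15 = 2674440.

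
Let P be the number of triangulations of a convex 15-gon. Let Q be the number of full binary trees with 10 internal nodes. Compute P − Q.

Triangulations of a convex m-gon are counted by C_{m−2}; with m = 15 this is C_13. So P = C_13 = 742900.
Full binary trees with n internal nodes are counted by C_n; here n = 10. So Q = C_10 = 16796.
P − Q = 742900 − 16796 = 726104.

726104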